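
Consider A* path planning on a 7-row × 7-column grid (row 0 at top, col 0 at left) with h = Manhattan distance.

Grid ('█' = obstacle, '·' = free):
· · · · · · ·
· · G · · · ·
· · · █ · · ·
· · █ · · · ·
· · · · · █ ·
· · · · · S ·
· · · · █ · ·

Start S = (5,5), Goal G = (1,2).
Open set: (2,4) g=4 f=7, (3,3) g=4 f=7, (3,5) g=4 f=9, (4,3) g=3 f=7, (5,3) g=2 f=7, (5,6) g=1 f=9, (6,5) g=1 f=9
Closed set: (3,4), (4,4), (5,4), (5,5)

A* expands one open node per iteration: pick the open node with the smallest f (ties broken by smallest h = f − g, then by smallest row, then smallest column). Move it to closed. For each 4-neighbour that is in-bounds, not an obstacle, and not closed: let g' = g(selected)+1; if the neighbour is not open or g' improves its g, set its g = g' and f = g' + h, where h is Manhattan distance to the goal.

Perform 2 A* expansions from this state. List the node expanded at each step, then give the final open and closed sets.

step 1: expand (2,4) (f=7, h=3) → closed; open now [(1,4) g=5 f=7, (2,5) g=5 f=9, (3,3) g=4 f=7, (3,5) g=4 f=9, (4,3) g=3 f=7, (5,3) g=2 f=7, (5,6) g=1 f=9, (6,5) g=1 f=9]
step 2: expand (1,4) (f=7, h=2) → closed; open now [(0,4) g=6 f=9, (1,3) g=6 f=7, (1,5) g=6 f=9, (2,5) g=5 f=9, (3,3) g=4 f=7, (3,5) g=4 f=9, (4,3) g=3 f=7, (5,3) g=2 f=7, (5,6) g=1 f=9, (6,5) g=1 f=9]

order=[(2,4) → (1,4)]; open=[(0,4) g=6 f=9, (1,3) g=6 f=7, (1,5) g=6 f=9, (2,5) g=5 f=9, (3,3) g=4 f=7, (3,5) g=4 f=9, (4,3) g=3 f=7, (5,3) g=2 f=7, (5,6) g=1 f=9, (6,5) g=1 f=9]; closed=[(1,4), (2,4), (3,4), (4,4), (5,4), (5,5)]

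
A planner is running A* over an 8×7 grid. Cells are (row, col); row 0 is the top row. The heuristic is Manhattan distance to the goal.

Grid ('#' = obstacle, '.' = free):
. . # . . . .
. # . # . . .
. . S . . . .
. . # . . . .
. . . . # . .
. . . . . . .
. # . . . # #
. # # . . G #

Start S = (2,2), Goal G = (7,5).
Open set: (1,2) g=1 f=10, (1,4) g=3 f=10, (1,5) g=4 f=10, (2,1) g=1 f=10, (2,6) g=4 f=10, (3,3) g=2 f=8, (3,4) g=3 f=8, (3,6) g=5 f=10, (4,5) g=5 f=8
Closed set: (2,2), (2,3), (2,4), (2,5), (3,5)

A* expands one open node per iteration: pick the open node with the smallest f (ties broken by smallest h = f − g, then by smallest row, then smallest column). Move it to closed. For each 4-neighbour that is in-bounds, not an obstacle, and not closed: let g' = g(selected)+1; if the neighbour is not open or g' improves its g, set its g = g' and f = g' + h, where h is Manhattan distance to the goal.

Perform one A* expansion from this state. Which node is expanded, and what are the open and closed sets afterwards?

expanded=(4,5); open=[(1,2) g=1 f=10, (1,4) g=3 f=10, (1,5) g=4 f=10, (2,1) g=1 f=10, (2,6) g=4 f=10, (3,3) g=2 f=8, (3,4) g=3 f=8, (3,6) g=5 f=10, (4,6) g=6 f=10, (5,5) g=6 f=8]; closed=[(2,2), (2,3), (2,4), (2,5), (3,5), (4,5)]

step 1: expand (4,5) (f=8, h=3) → closed; open now [(1,2) g=1 f=10, (1,4) g=3 f=10, (1,5) g=4 f=10, (2,1) g=1 f=10, (2,6) g=4 f=10, (3,3) g=2 f=8, (3,4) g=3 f=8, (3,6) g=5 f=10, (4,6) g=6 f=10, (5,5) g=6 f=8]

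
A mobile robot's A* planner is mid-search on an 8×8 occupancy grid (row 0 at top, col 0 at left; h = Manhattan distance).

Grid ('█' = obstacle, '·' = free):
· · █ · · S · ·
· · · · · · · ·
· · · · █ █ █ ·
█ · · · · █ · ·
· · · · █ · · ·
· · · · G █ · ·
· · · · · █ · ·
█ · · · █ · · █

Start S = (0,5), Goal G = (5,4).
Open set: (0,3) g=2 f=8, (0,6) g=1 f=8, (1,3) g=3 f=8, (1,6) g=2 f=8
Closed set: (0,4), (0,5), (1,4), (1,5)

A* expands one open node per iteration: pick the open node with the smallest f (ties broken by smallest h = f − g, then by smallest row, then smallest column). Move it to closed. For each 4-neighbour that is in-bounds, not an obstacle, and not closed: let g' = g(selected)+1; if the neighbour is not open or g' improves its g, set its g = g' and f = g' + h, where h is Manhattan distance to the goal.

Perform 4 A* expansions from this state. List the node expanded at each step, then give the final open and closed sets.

step 1: expand (1,3) (f=8, h=5) → closed; open now [(0,3) g=2 f=8, (0,6) g=1 f=8, (1,2) g=4 f=10, (1,6) g=2 f=8, (2,3) g=4 f=8]
step 2: expand (2,3) (f=8, h=4) → closed; open now [(0,3) g=2 f=8, (0,6) g=1 f=8, (1,2) g=4 f=10, (1,6) g=2 f=8, (2,2) g=5 f=10, (3,3) g=5 f=8]
step 3: expand (3,3) (f=8, h=3) → closed; open now [(0,3) g=2 f=8, (0,6) g=1 f=8, (1,2) g=4 f=10, (1,6) g=2 f=8, (2,2) g=5 f=10, (3,2) g=6 f=10, (3,4) g=6 f=8, (4,3) g=6 f=8]
step 4: expand (3,4) (f=8, h=2) → closed; open now [(0,3) g=2 f=8, (0,6) g=1 f=8, (1,2) g=4 f=10, (1,6) g=2 f=8, (2,2) g=5 f=10, (3,2) g=6 f=10, (4,3) g=6 f=8]

order=[(1,3) → (2,3) → (3,3) → (3,4)]; open=[(0,3) g=2 f=8, (0,6) g=1 f=8, (1,2) g=4 f=10, (1,6) g=2 f=8, (2,2) g=5 f=10, (3,2) g=6 f=10, (4,3) g=6 f=8]; closed=[(0,4), (0,5), (1,3), (1,4), (1,5), (2,3), (3,3), (3,4)]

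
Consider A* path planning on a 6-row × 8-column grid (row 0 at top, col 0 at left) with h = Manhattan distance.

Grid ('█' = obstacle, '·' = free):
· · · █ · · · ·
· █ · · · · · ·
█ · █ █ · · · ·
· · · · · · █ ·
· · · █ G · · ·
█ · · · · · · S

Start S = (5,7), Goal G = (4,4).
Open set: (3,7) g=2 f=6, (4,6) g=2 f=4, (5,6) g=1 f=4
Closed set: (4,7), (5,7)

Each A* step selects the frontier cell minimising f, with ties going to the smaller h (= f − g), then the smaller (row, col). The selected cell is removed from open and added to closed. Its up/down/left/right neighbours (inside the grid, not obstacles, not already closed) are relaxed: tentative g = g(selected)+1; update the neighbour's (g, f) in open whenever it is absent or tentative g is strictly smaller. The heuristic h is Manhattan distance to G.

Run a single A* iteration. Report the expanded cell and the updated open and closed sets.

step 1: expand (4,6) (f=4, h=2) → closed; open now [(3,7) g=2 f=6, (4,5) g=3 f=4, (5,6) g=1 f=4]

expanded=(4,6); open=[(3,7) g=2 f=6, (4,5) g=3 f=4, (5,6) g=1 f=4]; closed=[(4,6), (4,7), (5,7)]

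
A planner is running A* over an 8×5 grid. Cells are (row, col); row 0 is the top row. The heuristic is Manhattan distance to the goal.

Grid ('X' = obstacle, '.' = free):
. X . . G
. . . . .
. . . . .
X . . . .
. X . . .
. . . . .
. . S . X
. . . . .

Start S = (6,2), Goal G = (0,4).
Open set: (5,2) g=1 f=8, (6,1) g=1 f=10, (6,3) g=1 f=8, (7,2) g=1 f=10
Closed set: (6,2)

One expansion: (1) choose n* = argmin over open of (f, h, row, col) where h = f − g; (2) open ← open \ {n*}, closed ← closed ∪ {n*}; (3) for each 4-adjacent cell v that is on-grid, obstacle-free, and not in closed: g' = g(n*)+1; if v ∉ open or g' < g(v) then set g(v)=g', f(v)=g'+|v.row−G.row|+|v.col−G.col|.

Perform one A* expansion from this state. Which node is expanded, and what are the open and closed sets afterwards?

expanded=(5,2); open=[(4,2) g=2 f=8, (5,1) g=2 f=10, (5,3) g=2 f=8, (6,1) g=1 f=10, (6,3) g=1 f=8, (7,2) g=1 f=10]; closed=[(5,2), (6,2)]

step 1: expand (5,2) (f=8, h=7) → closed; open now [(4,2) g=2 f=8, (5,1) g=2 f=10, (5,3) g=2 f=8, (6,1) g=1 f=10, (6,3) g=1 f=8, (7,2) g=1 f=10]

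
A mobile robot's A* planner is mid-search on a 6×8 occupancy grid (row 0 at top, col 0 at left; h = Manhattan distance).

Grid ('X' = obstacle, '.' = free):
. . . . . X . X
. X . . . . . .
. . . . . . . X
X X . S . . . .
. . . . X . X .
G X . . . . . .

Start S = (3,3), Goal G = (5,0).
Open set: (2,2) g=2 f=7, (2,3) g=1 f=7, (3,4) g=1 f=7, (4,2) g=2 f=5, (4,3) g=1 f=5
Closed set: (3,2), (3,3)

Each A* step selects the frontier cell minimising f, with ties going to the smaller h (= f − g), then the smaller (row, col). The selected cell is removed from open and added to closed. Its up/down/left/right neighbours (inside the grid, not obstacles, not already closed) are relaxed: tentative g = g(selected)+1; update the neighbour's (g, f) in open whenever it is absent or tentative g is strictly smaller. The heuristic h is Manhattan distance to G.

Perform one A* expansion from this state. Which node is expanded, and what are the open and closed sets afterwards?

step 1: expand (4,2) (f=5, h=3) → closed; open now [(2,2) g=2 f=7, (2,3) g=1 f=7, (3,4) g=1 f=7, (4,1) g=3 f=5, (4,3) g=1 f=5, (5,2) g=3 f=5]

expanded=(4,2); open=[(2,2) g=2 f=7, (2,3) g=1 f=7, (3,4) g=1 f=7, (4,1) g=3 f=5, (4,3) g=1 f=5, (5,2) g=3 f=5]; closed=[(3,2), (3,3), (4,2)]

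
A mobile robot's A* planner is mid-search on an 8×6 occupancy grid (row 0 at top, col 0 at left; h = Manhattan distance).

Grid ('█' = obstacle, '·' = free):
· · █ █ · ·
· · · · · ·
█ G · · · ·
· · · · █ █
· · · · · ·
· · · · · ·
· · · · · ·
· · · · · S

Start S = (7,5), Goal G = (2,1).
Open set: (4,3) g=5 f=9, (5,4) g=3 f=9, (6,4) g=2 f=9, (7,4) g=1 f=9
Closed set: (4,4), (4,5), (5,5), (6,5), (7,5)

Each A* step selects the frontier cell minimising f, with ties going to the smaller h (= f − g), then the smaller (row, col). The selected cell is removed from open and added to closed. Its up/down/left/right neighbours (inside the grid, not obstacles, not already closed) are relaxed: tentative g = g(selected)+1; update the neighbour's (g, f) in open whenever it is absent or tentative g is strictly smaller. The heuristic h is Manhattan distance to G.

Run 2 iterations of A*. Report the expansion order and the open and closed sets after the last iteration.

step 1: expand (4,3) (f=9, h=4) → closed; open now [(3,3) g=6 f=9, (4,2) g=6 f=9, (5,3) g=6 f=11, (5,4) g=3 f=9, (6,4) g=2 f=9, (7,4) g=1 f=9]
step 2: expand (3,3) (f=9, h=3) → closed; open now [(2,3) g=7 f=9, (3,2) g=7 f=9, (4,2) g=6 f=9, (5,3) g=6 f=11, (5,4) g=3 f=9, (6,4) g=2 f=9, (7,4) g=1 f=9]

order=[(4,3) → (3,3)]; open=[(2,3) g=7 f=9, (3,2) g=7 f=9, (4,2) g=6 f=9, (5,3) g=6 f=11, (5,4) g=3 f=9, (6,4) g=2 f=9, (7,4) g=1 f=9]; closed=[(3,3), (4,3), (4,4), (4,5), (5,5), (6,5), (7,5)]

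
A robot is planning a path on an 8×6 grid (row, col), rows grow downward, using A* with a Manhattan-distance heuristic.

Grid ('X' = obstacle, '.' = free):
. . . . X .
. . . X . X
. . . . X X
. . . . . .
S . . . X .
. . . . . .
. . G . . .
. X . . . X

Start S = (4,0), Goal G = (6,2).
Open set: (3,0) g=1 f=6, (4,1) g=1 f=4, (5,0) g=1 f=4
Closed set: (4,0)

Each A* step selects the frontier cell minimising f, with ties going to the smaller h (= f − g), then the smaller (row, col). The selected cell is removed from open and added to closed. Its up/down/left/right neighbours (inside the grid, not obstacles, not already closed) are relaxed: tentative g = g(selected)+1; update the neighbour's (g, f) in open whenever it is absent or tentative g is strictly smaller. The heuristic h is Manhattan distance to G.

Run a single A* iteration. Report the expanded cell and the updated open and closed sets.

step 1: expand (4,1) (f=4, h=3) → closed; open now [(3,0) g=1 f=6, (3,1) g=2 f=6, (4,2) g=2 f=4, (5,0) g=1 f=4, (5,1) g=2 f=4]

expanded=(4,1); open=[(3,0) g=1 f=6, (3,1) g=2 f=6, (4,2) g=2 f=4, (5,0) g=1 f=4, (5,1) g=2 f=4]; closed=[(4,0), (4,1)]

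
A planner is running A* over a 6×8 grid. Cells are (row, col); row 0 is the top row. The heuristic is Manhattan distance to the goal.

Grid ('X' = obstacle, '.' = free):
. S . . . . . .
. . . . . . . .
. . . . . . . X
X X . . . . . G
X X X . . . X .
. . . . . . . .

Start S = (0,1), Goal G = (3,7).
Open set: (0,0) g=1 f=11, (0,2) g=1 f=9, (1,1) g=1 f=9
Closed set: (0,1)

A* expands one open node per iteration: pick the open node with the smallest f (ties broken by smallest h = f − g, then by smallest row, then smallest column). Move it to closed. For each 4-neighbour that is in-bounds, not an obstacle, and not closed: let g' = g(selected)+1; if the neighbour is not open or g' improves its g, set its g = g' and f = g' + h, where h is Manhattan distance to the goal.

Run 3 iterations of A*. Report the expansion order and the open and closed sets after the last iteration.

order=[(0,2) → (0,3) → (0,4)]; open=[(0,0) g=1 f=11, (0,5) g=4 f=9, (1,1) g=1 f=9, (1,2) g=2 f=9, (1,3) g=3 f=9, (1,4) g=4 f=9]; closed=[(0,1), (0,2), (0,3), (0,4)]

step 1: expand (0,2) (f=9, h=8) → closed; open now [(0,0) g=1 f=11, (0,3) g=2 f=9, (1,1) g=1 f=9, (1,2) g=2 f=9]
step 2: expand (0,3) (f=9, h=7) → closed; open now [(0,0) g=1 f=11, (0,4) g=3 f=9, (1,1) g=1 f=9, (1,2) g=2 f=9, (1,3) g=3 f=9]
step 3: expand (0,4) (f=9, h=6) → closed; open now [(0,0) g=1 f=11, (0,5) g=4 f=9, (1,1) g=1 f=9, (1,2) g=2 f=9, (1,3) g=3 f=9, (1,4) g=4 f=9]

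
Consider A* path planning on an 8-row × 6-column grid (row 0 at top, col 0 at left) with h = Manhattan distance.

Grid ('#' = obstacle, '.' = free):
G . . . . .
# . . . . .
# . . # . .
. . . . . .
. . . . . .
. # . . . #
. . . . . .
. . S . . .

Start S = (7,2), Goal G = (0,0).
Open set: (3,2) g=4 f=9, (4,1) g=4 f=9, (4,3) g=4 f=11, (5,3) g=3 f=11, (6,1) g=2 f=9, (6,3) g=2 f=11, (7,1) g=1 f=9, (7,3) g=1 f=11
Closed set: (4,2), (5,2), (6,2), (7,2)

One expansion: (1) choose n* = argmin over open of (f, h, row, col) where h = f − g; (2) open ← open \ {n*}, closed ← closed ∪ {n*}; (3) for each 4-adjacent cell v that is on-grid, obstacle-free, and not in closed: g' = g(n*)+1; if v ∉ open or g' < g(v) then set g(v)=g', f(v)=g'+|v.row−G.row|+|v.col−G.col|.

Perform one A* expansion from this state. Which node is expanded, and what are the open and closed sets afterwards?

step 1: expand (3,2) (f=9, h=5) → closed; open now [(2,2) g=5 f=9, (3,1) g=5 f=9, (3,3) g=5 f=11, (4,1) g=4 f=9, (4,3) g=4 f=11, (5,3) g=3 f=11, (6,1) g=2 f=9, (6,3) g=2 f=11, (7,1) g=1 f=9, (7,3) g=1 f=11]

expanded=(3,2); open=[(2,2) g=5 f=9, (3,1) g=5 f=9, (3,3) g=5 f=11, (4,1) g=4 f=9, (4,3) g=4 f=11, (5,3) g=3 f=11, (6,1) g=2 f=9, (6,3) g=2 f=11, (7,1) g=1 f=9, (7,3) g=1 f=11]; closed=[(3,2), (4,2), (5,2), (6,2), (7,2)]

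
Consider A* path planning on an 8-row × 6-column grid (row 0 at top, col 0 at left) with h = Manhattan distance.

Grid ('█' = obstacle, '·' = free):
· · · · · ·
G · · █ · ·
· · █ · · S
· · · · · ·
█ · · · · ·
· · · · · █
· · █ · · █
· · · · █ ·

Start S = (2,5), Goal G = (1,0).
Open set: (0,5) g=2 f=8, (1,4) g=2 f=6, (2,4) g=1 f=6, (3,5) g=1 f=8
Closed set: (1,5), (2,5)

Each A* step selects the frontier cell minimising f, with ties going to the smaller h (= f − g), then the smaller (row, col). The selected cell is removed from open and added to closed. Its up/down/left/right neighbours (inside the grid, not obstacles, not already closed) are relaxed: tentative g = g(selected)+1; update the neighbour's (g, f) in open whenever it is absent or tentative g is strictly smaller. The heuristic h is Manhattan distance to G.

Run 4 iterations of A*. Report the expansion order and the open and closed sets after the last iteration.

order=[(1,4) → (2,4) → (2,3) → (0,4)]; open=[(0,3) g=4 f=8, (0,5) g=2 f=8, (3,3) g=3 f=8, (3,4) g=2 f=8, (3,5) g=1 f=8]; closed=[(0,4), (1,4), (1,5), (2,3), (2,4), (2,5)]

step 1: expand (1,4) (f=6, h=4) → closed; open now [(0,4) g=3 f=8, (0,5) g=2 f=8, (2,4) g=1 f=6, (3,5) g=1 f=8]
step 2: expand (2,4) (f=6, h=5) → closed; open now [(0,4) g=3 f=8, (0,5) g=2 f=8, (2,3) g=2 f=6, (3,4) g=2 f=8, (3,5) g=1 f=8]
step 3: expand (2,3) (f=6, h=4) → closed; open now [(0,4) g=3 f=8, (0,5) g=2 f=8, (3,3) g=3 f=8, (3,4) g=2 f=8, (3,5) g=1 f=8]
step 4: expand (0,4) (f=8, h=5) → closed; open now [(0,3) g=4 f=8, (0,5) g=2 f=8, (3,3) g=3 f=8, (3,4) g=2 f=8, (3,5) g=1 f=8]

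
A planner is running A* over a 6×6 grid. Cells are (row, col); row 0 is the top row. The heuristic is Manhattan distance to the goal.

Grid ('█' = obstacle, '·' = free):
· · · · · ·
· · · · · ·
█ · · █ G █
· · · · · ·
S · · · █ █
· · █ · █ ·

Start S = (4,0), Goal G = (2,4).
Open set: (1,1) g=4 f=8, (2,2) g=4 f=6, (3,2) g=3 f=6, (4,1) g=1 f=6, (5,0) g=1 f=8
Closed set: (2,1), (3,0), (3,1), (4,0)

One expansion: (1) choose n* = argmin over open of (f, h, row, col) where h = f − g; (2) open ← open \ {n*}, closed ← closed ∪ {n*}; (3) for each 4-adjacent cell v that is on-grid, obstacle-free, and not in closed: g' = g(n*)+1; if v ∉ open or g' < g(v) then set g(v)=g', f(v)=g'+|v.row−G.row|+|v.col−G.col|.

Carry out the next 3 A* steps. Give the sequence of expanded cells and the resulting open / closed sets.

order=[(2,2) → (3,2) → (3,3)]; open=[(1,1) g=4 f=8, (1,2) g=5 f=8, (3,4) g=5 f=6, (4,1) g=1 f=6, (4,2) g=4 f=8, (4,3) g=5 f=8, (5,0) g=1 f=8]; closed=[(2,1), (2,2), (3,0), (3,1), (3,2), (3,3), (4,0)]

step 1: expand (2,2) (f=6, h=2) → closed; open now [(1,1) g=4 f=8, (1,2) g=5 f=8, (3,2) g=3 f=6, (4,1) g=1 f=6, (5,0) g=1 f=8]
step 2: expand (3,2) (f=6, h=3) → closed; open now [(1,1) g=4 f=8, (1,2) g=5 f=8, (3,3) g=4 f=6, (4,1) g=1 f=6, (4,2) g=4 f=8, (5,0) g=1 f=8]
step 3: expand (3,3) (f=6, h=2) → closed; open now [(1,1) g=4 f=8, (1,2) g=5 f=8, (3,4) g=5 f=6, (4,1) g=1 f=6, (4,2) g=4 f=8, (4,3) g=5 f=8, (5,0) g=1 f=8]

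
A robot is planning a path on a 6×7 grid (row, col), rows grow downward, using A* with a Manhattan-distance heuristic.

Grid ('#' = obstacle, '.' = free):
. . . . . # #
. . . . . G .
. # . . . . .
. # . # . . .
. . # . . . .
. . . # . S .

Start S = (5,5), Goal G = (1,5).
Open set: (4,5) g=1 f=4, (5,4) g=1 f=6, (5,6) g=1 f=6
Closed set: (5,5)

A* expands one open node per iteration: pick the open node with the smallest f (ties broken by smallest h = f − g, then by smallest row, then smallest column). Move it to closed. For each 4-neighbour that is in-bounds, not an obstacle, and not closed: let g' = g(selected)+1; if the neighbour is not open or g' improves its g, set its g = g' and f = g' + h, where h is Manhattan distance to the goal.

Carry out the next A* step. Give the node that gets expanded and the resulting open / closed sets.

expanded=(4,5); open=[(3,5) g=2 f=4, (4,4) g=2 f=6, (4,6) g=2 f=6, (5,4) g=1 f=6, (5,6) g=1 f=6]; closed=[(4,5), (5,5)]

step 1: expand (4,5) (f=4, h=3) → closed; open now [(3,5) g=2 f=4, (4,4) g=2 f=6, (4,6) g=2 f=6, (5,4) g=1 f=6, (5,6) g=1 f=6]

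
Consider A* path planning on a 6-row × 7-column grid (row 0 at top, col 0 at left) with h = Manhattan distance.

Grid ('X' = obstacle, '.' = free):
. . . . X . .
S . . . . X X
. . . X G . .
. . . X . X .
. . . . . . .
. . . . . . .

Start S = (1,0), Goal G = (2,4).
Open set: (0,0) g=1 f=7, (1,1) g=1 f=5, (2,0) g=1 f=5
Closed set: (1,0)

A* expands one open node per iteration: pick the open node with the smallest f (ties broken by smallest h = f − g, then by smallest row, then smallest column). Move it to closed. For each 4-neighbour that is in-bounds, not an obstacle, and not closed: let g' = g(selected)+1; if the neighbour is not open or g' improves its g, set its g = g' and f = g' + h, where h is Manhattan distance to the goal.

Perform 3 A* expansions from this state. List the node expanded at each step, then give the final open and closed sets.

order=[(1,1) → (1,2) → (1,3)]; open=[(0,0) g=1 f=7, (0,1) g=2 f=7, (0,2) g=3 f=7, (0,3) g=4 f=7, (1,4) g=4 f=5, (2,0) g=1 f=5, (2,1) g=2 f=5, (2,2) g=3 f=5]; closed=[(1,0), (1,1), (1,2), (1,3)]

step 1: expand (1,1) (f=5, h=4) → closed; open now [(0,0) g=1 f=7, (0,1) g=2 f=7, (1,2) g=2 f=5, (2,0) g=1 f=5, (2,1) g=2 f=5]
step 2: expand (1,2) (f=5, h=3) → closed; open now [(0,0) g=1 f=7, (0,1) g=2 f=7, (0,2) g=3 f=7, (1,3) g=3 f=5, (2,0) g=1 f=5, (2,1) g=2 f=5, (2,2) g=3 f=5]
step 3: expand (1,3) (f=5, h=2) → closed; open now [(0,0) g=1 f=7, (0,1) g=2 f=7, (0,2) g=3 f=7, (0,3) g=4 f=7, (1,4) g=4 f=5, (2,0) g=1 f=5, (2,1) g=2 f=5, (2,2) g=3 f=5]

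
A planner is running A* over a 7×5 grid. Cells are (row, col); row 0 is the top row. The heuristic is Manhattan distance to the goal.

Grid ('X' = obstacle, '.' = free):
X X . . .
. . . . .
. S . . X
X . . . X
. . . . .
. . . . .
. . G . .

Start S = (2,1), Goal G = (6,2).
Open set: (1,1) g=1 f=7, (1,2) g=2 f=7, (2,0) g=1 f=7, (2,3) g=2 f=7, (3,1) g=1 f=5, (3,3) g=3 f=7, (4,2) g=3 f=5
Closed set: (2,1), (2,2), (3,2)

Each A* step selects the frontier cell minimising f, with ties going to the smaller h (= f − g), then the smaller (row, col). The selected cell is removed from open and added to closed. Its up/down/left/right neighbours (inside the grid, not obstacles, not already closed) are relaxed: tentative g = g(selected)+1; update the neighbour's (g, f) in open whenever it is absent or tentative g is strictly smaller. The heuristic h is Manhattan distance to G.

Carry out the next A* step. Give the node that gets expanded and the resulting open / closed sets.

step 1: expand (4,2) (f=5, h=2) → closed; open now [(1,1) g=1 f=7, (1,2) g=2 f=7, (2,0) g=1 f=7, (2,3) g=2 f=7, (3,1) g=1 f=5, (3,3) g=3 f=7, (4,1) g=4 f=7, (4,3) g=4 f=7, (5,2) g=4 f=5]

expanded=(4,2); open=[(1,1) g=1 f=7, (1,2) g=2 f=7, (2,0) g=1 f=7, (2,3) g=2 f=7, (3,1) g=1 f=5, (3,3) g=3 f=7, (4,1) g=4 f=7, (4,3) g=4 f=7, (5,2) g=4 f=5]; closed=[(2,1), (2,2), (3,2), (4,2)]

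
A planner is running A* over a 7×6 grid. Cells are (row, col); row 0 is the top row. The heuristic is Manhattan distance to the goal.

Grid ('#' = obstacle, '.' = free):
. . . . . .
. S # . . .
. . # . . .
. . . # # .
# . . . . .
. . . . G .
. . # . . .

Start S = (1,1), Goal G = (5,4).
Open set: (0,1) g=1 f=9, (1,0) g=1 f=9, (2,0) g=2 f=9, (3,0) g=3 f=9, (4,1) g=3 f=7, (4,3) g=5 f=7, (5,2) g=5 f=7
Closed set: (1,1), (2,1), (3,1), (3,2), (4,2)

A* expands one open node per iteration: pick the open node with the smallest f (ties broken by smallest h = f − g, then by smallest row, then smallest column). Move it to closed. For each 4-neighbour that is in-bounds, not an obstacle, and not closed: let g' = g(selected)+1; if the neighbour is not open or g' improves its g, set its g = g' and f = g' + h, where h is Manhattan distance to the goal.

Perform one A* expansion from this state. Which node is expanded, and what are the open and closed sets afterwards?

step 1: expand (4,3) (f=7, h=2) → closed; open now [(0,1) g=1 f=9, (1,0) g=1 f=9, (2,0) g=2 f=9, (3,0) g=3 f=9, (4,1) g=3 f=7, (4,4) g=6 f=7, (5,2) g=5 f=7, (5,3) g=6 f=7]

expanded=(4,3); open=[(0,1) g=1 f=9, (1,0) g=1 f=9, (2,0) g=2 f=9, (3,0) g=3 f=9, (4,1) g=3 f=7, (4,4) g=6 f=7, (5,2) g=5 f=7, (5,3) g=6 f=7]; closed=[(1,1), (2,1), (3,1), (3,2), (4,2), (4,3)]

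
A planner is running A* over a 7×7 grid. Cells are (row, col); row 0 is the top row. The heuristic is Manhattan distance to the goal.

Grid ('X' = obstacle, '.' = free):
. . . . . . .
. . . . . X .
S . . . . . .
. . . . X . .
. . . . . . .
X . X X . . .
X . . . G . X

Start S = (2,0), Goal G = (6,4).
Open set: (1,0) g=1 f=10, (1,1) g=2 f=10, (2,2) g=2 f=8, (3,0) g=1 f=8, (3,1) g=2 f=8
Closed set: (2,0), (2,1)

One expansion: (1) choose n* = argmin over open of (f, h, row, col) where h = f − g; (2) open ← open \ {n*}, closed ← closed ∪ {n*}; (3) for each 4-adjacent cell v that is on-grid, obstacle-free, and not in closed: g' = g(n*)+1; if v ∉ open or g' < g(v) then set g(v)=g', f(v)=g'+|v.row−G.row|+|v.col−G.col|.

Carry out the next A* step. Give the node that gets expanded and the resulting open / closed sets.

expanded=(2,2); open=[(1,0) g=1 f=10, (1,1) g=2 f=10, (1,2) g=3 f=10, (2,3) g=3 f=8, (3,0) g=1 f=8, (3,1) g=2 f=8, (3,2) g=3 f=8]; closed=[(2,0), (2,1), (2,2)]

step 1: expand (2,2) (f=8, h=6) → closed; open now [(1,0) g=1 f=10, (1,1) g=2 f=10, (1,2) g=3 f=10, (2,3) g=3 f=8, (3,0) g=1 f=8, (3,1) g=2 f=8, (3,2) g=3 f=8]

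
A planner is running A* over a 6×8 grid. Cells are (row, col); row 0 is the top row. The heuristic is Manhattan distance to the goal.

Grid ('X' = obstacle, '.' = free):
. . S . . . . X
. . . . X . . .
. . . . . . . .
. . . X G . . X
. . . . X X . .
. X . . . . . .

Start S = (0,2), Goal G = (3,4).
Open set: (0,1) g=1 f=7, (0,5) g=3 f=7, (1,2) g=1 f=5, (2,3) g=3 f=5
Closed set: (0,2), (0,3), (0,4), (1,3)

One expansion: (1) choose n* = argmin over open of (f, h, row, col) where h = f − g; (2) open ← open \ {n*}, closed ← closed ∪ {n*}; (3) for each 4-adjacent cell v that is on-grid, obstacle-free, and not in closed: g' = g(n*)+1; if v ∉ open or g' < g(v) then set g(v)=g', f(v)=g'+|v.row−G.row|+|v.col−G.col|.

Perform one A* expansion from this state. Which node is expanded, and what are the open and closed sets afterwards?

step 1: expand (2,3) (f=5, h=2) → closed; open now [(0,1) g=1 f=7, (0,5) g=3 f=7, (1,2) g=1 f=5, (2,2) g=4 f=7, (2,4) g=4 f=5]

expanded=(2,3); open=[(0,1) g=1 f=7, (0,5) g=3 f=7, (1,2) g=1 f=5, (2,2) g=4 f=7, (2,4) g=4 f=5]; closed=[(0,2), (0,3), (0,4), (1,3), (2,3)]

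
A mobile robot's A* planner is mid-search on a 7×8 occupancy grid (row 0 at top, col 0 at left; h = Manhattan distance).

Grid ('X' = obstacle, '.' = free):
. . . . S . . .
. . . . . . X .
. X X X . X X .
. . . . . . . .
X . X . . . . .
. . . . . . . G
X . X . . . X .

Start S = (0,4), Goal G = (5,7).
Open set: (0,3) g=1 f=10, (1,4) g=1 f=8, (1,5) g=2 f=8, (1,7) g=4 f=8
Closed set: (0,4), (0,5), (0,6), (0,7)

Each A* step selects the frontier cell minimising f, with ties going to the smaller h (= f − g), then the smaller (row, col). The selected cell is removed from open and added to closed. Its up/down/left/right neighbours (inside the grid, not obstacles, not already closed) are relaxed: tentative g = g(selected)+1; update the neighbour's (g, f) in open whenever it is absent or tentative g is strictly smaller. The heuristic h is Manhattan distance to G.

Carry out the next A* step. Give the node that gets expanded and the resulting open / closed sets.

expanded=(1,7); open=[(0,3) g=1 f=10, (1,4) g=1 f=8, (1,5) g=2 f=8, (2,7) g=5 f=8]; closed=[(0,4), (0,5), (0,6), (0,7), (1,7)]

step 1: expand (1,7) (f=8, h=4) → closed; open now [(0,3) g=1 f=10, (1,4) g=1 f=8, (1,5) g=2 f=8, (2,7) g=5 f=8]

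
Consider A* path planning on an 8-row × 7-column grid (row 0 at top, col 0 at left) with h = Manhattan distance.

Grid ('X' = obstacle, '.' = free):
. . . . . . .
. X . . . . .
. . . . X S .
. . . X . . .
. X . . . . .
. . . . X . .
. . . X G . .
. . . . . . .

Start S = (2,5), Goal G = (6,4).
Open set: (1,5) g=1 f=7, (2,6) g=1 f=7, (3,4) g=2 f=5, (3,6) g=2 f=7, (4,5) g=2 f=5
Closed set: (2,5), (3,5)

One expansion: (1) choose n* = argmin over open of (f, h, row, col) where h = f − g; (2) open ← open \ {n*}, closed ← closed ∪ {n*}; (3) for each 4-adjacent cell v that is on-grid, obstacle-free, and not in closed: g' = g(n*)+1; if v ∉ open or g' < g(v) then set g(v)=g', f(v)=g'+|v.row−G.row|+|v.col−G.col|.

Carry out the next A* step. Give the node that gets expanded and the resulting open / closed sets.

step 1: expand (3,4) (f=5, h=3) → closed; open now [(1,5) g=1 f=7, (2,6) g=1 f=7, (3,6) g=2 f=7, (4,4) g=3 f=5, (4,5) g=2 f=5]

expanded=(3,4); open=[(1,5) g=1 f=7, (2,6) g=1 f=7, (3,6) g=2 f=7, (4,4) g=3 f=5, (4,5) g=2 f=5]; closed=[(2,5), (3,4), (3,5)]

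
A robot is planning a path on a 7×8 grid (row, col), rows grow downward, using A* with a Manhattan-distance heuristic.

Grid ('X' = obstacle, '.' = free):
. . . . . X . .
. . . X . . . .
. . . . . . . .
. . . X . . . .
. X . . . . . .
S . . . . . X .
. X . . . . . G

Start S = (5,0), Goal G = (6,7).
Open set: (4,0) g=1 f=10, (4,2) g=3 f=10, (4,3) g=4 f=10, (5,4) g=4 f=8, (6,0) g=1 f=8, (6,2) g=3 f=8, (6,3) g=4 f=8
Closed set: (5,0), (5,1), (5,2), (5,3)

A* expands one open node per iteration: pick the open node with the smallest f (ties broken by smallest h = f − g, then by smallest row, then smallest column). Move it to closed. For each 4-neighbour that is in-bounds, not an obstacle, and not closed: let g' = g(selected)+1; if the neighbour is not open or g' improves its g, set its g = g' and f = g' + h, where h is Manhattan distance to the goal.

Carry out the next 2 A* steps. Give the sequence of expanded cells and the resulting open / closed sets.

step 1: expand (5,4) (f=8, h=4) → closed; open now [(4,0) g=1 f=10, (4,2) g=3 f=10, (4,3) g=4 f=10, (4,4) g=5 f=10, (5,5) g=5 f=8, (6,0) g=1 f=8, (6,2) g=3 f=8, (6,3) g=4 f=8, (6,4) g=5 f=8]
step 2: expand (5,5) (f=8, h=3) → closed; open now [(4,0) g=1 f=10, (4,2) g=3 f=10, (4,3) g=4 f=10, (4,4) g=5 f=10, (4,5) g=6 f=10, (6,0) g=1 f=8, (6,2) g=3 f=8, (6,3) g=4 f=8, (6,4) g=5 f=8, (6,5) g=6 f=8]

order=[(5,4) → (5,5)]; open=[(4,0) g=1 f=10, (4,2) g=3 f=10, (4,3) g=4 f=10, (4,4) g=5 f=10, (4,5) g=6 f=10, (6,0) g=1 f=8, (6,2) g=3 f=8, (6,3) g=4 f=8, (6,4) g=5 f=8, (6,5) g=6 f=8]; closed=[(5,0), (5,1), (5,2), (5,3), (5,4), (5,5)]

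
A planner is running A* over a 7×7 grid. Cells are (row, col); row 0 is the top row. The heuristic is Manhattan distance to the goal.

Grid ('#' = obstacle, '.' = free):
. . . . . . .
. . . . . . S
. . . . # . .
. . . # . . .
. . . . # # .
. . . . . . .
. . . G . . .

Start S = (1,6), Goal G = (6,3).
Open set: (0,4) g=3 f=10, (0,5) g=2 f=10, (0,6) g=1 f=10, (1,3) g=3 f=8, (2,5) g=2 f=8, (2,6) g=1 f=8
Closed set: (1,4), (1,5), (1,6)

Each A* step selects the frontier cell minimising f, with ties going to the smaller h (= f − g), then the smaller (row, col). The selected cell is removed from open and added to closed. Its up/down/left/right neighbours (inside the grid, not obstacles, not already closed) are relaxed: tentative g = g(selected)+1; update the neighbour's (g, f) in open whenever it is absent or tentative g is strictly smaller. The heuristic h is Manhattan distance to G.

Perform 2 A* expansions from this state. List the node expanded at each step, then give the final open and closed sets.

order=[(1,3) → (2,3)]; open=[(0,3) g=4 f=10, (0,4) g=3 f=10, (0,5) g=2 f=10, (0,6) g=1 f=10, (1,2) g=4 f=10, (2,2) g=5 f=10, (2,5) g=2 f=8, (2,6) g=1 f=8]; closed=[(1,3), (1,4), (1,5), (1,6), (2,3)]

step 1: expand (1,3) (f=8, h=5) → closed; open now [(0,3) g=4 f=10, (0,4) g=3 f=10, (0,5) g=2 f=10, (0,6) g=1 f=10, (1,2) g=4 f=10, (2,3) g=4 f=8, (2,5) g=2 f=8, (2,6) g=1 f=8]
step 2: expand (2,3) (f=8, h=4) → closed; open now [(0,3) g=4 f=10, (0,4) g=3 f=10, (0,5) g=2 f=10, (0,6) g=1 f=10, (1,2) g=4 f=10, (2,2) g=5 f=10, (2,5) g=2 f=8, (2,6) g=1 f=8]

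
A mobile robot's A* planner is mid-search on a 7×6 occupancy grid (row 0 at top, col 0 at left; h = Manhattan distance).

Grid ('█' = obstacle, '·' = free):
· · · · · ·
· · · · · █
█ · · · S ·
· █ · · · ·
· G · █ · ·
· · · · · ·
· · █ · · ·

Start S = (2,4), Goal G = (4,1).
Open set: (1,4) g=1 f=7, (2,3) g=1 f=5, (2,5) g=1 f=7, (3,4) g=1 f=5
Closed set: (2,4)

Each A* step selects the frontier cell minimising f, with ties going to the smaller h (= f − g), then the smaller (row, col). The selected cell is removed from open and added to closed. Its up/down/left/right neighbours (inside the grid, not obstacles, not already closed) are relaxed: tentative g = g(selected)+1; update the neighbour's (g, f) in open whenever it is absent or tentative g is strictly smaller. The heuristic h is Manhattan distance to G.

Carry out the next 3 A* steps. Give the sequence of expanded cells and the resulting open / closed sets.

step 1: expand (2,3) (f=5, h=4) → closed; open now [(1,3) g=2 f=7, (1,4) g=1 f=7, (2,2) g=2 f=5, (2,5) g=1 f=7, (3,3) g=2 f=5, (3,4) g=1 f=5]
step 2: expand (2,2) (f=5, h=3) → closed; open now [(1,2) g=3 f=7, (1,3) g=2 f=7, (1,4) g=1 f=7, (2,1) g=3 f=5, (2,5) g=1 f=7, (3,2) g=3 f=5, (3,3) g=2 f=5, (3,4) g=1 f=5]
step 3: expand (2,1) (f=5, h=2) → closed; open now [(1,1) g=4 f=7, (1,2) g=3 f=7, (1,3) g=2 f=7, (1,4) g=1 f=7, (2,5) g=1 f=7, (3,2) g=3 f=5, (3,3) g=2 f=5, (3,4) g=1 f=5]

order=[(2,3) → (2,2) → (2,1)]; open=[(1,1) g=4 f=7, (1,2) g=3 f=7, (1,3) g=2 f=7, (1,4) g=1 f=7, (2,5) g=1 f=7, (3,2) g=3 f=5, (3,3) g=2 f=5, (3,4) g=1 f=5]; closed=[(2,1), (2,2), (2,3), (2,4)]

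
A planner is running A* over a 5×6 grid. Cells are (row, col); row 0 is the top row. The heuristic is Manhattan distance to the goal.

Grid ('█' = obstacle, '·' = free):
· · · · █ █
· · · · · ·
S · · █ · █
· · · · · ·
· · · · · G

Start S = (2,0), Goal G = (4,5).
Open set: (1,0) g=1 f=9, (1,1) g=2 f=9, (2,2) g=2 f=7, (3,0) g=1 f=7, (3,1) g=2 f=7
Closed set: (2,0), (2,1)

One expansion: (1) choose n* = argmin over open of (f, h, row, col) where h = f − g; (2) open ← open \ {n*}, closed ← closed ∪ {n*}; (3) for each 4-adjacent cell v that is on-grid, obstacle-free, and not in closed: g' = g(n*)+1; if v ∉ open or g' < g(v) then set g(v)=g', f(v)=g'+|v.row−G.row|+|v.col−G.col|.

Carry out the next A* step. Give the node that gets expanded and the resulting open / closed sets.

step 1: expand (2,2) (f=7, h=5) → closed; open now [(1,0) g=1 f=9, (1,1) g=2 f=9, (1,2) g=3 f=9, (3,0) g=1 f=7, (3,1) g=2 f=7, (3,2) g=3 f=7]

expanded=(2,2); open=[(1,0) g=1 f=9, (1,1) g=2 f=9, (1,2) g=3 f=9, (3,0) g=1 f=7, (3,1) g=2 f=7, (3,2) g=3 f=7]; closed=[(2,0), (2,1), (2,2)]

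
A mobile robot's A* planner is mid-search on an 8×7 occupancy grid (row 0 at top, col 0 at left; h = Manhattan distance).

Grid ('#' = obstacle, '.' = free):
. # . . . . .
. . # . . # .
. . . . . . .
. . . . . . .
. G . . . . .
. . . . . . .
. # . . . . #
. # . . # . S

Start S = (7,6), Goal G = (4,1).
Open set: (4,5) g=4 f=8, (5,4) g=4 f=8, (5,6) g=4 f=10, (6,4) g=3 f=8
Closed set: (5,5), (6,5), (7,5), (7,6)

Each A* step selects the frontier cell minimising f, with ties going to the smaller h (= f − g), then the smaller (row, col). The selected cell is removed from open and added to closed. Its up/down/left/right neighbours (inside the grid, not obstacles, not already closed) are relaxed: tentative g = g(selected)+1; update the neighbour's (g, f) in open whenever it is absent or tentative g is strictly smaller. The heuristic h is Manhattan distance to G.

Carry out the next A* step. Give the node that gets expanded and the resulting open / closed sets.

step 1: expand (4,5) (f=8, h=4) → closed; open now [(3,5) g=5 f=10, (4,4) g=5 f=8, (4,6) g=5 f=10, (5,4) g=4 f=8, (5,6) g=4 f=10, (6,4) g=3 f=8]

expanded=(4,5); open=[(3,5) g=5 f=10, (4,4) g=5 f=8, (4,6) g=5 f=10, (5,4) g=4 f=8, (5,6) g=4 f=10, (6,4) g=3 f=8]; closed=[(4,5), (5,5), (6,5), (7,5), (7,6)]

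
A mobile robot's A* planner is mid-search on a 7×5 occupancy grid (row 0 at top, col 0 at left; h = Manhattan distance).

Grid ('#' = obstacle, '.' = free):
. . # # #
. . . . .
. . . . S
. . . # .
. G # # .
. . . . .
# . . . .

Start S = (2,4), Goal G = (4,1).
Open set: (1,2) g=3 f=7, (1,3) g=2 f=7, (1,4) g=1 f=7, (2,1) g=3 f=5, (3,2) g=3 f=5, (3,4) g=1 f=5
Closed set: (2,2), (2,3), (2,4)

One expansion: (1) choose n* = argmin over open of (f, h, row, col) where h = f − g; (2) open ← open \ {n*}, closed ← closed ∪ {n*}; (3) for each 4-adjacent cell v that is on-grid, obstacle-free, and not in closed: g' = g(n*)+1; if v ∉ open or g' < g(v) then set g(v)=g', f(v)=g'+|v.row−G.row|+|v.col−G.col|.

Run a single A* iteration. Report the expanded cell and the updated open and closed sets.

expanded=(2,1); open=[(1,1) g=4 f=7, (1,2) g=3 f=7, (1,3) g=2 f=7, (1,4) g=1 f=7, (2,0) g=4 f=7, (3,1) g=4 f=5, (3,2) g=3 f=5, (3,4) g=1 f=5]; closed=[(2,1), (2,2), (2,3), (2,4)]

step 1: expand (2,1) (f=5, h=2) → closed; open now [(1,1) g=4 f=7, (1,2) g=3 f=7, (1,3) g=2 f=7, (1,4) g=1 f=7, (2,0) g=4 f=7, (3,1) g=4 f=5, (3,2) g=3 f=5, (3,4) g=1 f=5]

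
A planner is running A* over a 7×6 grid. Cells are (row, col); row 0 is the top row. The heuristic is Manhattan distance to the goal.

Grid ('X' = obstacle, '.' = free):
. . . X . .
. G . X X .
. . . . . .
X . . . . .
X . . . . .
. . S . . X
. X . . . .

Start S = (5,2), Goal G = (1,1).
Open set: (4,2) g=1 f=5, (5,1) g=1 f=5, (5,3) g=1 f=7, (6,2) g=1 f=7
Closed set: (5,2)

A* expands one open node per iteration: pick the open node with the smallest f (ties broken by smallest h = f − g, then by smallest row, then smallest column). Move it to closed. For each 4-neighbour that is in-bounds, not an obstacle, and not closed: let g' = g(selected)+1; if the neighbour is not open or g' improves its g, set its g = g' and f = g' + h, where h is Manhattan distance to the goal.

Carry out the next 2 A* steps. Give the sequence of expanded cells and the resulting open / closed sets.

step 1: expand (4,2) (f=5, h=4) → closed; open now [(3,2) g=2 f=5, (4,1) g=2 f=5, (4,3) g=2 f=7, (5,1) g=1 f=5, (5,3) g=1 f=7, (6,2) g=1 f=7]
step 2: expand (3,2) (f=5, h=3) → closed; open now [(2,2) g=3 f=5, (3,1) g=3 f=5, (3,3) g=3 f=7, (4,1) g=2 f=5, (4,3) g=2 f=7, (5,1) g=1 f=5, (5,3) g=1 f=7, (6,2) g=1 f=7]

order=[(4,2) → (3,2)]; open=[(2,2) g=3 f=5, (3,1) g=3 f=5, (3,3) g=3 f=7, (4,1) g=2 f=5, (4,3) g=2 f=7, (5,1) g=1 f=5, (5,3) g=1 f=7, (6,2) g=1 f=7]; closed=[(3,2), (4,2), (5,2)]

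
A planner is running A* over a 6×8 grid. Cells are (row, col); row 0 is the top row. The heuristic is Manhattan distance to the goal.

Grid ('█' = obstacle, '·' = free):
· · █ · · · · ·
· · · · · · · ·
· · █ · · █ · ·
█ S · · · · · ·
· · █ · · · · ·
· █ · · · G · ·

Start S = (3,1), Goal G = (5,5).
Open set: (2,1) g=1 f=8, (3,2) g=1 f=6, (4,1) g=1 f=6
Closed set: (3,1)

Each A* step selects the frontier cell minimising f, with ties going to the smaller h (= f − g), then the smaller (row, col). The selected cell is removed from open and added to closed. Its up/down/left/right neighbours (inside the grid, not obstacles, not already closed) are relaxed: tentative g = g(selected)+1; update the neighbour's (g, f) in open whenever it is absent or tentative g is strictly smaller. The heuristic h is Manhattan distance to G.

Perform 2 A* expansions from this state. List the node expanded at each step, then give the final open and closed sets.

step 1: expand (3,2) (f=6, h=5) → closed; open now [(2,1) g=1 f=8, (3,3) g=2 f=6, (4,1) g=1 f=6]
step 2: expand (3,3) (f=6, h=4) → closed; open now [(2,1) g=1 f=8, (2,3) g=3 f=8, (3,4) g=3 f=6, (4,1) g=1 f=6, (4,3) g=3 f=6]

order=[(3,2) → (3,3)]; open=[(2,1) g=1 f=8, (2,3) g=3 f=8, (3,4) g=3 f=6, (4,1) g=1 f=6, (4,3) g=3 f=6]; closed=[(3,1), (3,2), (3,3)]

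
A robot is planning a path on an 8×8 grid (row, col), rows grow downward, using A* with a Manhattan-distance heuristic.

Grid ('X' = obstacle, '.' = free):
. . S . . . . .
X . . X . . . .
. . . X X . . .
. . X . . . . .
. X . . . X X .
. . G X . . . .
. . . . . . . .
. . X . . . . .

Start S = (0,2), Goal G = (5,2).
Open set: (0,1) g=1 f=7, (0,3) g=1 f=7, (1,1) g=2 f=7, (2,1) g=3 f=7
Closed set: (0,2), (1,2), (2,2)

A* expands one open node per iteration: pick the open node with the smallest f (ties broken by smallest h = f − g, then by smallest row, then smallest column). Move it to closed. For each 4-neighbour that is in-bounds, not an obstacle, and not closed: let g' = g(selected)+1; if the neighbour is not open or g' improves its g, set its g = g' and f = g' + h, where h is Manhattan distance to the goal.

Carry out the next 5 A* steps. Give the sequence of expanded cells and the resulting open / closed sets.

step 1: expand (2,1) (f=7, h=4) → closed; open now [(0,1) g=1 f=7, (0,3) g=1 f=7, (1,1) g=2 f=7, (2,0) g=4 f=9, (3,1) g=4 f=7]
step 2: expand (3,1) (f=7, h=3) → closed; open now [(0,1) g=1 f=7, (0,3) g=1 f=7, (1,1) g=2 f=7, (2,0) g=4 f=9, (3,0) g=5 f=9]
step 3: expand (1,1) (f=7, h=5) → closed; open now [(0,1) g=1 f=7, (0,3) g=1 f=7, (2,0) g=4 f=9, (3,0) g=5 f=9]
step 4: expand (0,1) (f=7, h=6) → closed; open now [(0,0) g=2 f=9, (0,3) g=1 f=7, (2,0) g=4 f=9, (3,0) g=5 f=9]
step 5: expand (0,3) (f=7, h=6) → closed; open now [(0,0) g=2 f=9, (0,4) g=2 f=9, (2,0) g=4 f=9, (3,0) g=5 f=9]

order=[(2,1) → (3,1) → (1,1) → (0,1) → (0,3)]; open=[(0,0) g=2 f=9, (0,4) g=2 f=9, (2,0) g=4 f=9, (3,0) g=5 f=9]; closed=[(0,1), (0,2), (0,3), (1,1), (1,2), (2,1), (2,2), (3,1)]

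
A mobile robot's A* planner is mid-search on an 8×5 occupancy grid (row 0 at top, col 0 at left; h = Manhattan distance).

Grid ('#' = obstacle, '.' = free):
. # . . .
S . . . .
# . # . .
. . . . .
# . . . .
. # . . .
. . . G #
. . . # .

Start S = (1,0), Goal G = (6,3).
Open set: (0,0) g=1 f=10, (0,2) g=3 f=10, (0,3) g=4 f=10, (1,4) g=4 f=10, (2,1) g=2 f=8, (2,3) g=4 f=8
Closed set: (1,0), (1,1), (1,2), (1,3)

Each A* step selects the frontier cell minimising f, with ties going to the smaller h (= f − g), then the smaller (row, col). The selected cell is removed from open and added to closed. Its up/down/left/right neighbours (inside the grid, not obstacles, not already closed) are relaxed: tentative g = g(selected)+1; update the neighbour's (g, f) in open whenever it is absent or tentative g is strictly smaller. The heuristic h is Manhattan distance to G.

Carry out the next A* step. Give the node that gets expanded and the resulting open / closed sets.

expanded=(2,3); open=[(0,0) g=1 f=10, (0,2) g=3 f=10, (0,3) g=4 f=10, (1,4) g=4 f=10, (2,1) g=2 f=8, (2,4) g=5 f=10, (3,3) g=5 f=8]; closed=[(1,0), (1,1), (1,2), (1,3), (2,3)]

step 1: expand (2,3) (f=8, h=4) → closed; open now [(0,0) g=1 f=10, (0,2) g=3 f=10, (0,3) g=4 f=10, (1,4) g=4 f=10, (2,1) g=2 f=8, (2,4) g=5 f=10, (3,3) g=5 f=8]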